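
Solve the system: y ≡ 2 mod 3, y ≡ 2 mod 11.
M = 3 × 11 = 33. M₁ = 11, y₁ ≡ 2 mod 3. M₂ = 3, y₂ ≡ 4 mod 11. y = 2×11×2 + 2×3×4 ≡ 2 mod 33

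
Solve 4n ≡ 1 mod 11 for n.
Since 11 is prime, by Fermat 4^(-1) ≡ 4^{9} ≡ 3 mod 11. Verify: 4 × 3 = 12 ≡ 1 mod 11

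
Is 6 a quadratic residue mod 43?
By Euler's criterion: 6^{21} ≡ 1 (mod 43). Since this equals 1, 6 is a QR.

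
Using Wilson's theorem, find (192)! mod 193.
By Wilson's theorem, (192)! ≡ -1 ≡ 192 mod 193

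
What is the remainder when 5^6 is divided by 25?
By repeated squaring (mod 25): 5^{1}≡5, 5^{2}≡0, 5^{4}≡0. Then 5^{6} = 5^{4+2} ≡ 0 × 0 ≡ 0 (mod 25)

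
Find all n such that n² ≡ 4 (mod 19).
The square roots of 4 mod 19 are 17 and 2. Verify: 17² = 289 ≡ 4 (mod 19)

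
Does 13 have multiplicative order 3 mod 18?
Powers of 13 mod 18: 13^1≡13, 13^2≡7, 13^3≡1. First k with 13^k≡1 is k=3. Yes, ord_18(13) = 3.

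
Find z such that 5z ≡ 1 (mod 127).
Since 127 is prime, by Fermat 5^(-1) ≡ 5^{125} ≡ 51 (mod 127). Verify: 5 × 51 = 255 ≡ 1 (mod 127)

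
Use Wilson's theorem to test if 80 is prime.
(79)! mod 80 = 0. Since 0 ≢ -1 (mod 80), 80 is not prime.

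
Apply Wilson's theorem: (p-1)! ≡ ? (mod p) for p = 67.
By Wilson's theorem, (66)! ≡ -1 ≡ 66 (mod 67)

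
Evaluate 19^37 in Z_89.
By repeated squaring (mod 89): 19^{1}≡19, 19^{2}≡5, 19^{4}≡25, 19^{8}≡2, 19^{16}≡4, 19^{32}≡16. Then 19^{37} = 19^{32+4+1} ≡ 16 × 25 × 19 ≡ 35 (mod 89)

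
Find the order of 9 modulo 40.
Powers of 9 mod 40: 9^1≡9, 9^2≡1. Order = 2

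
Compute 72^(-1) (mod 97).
Since 97 is prime, by Fermat 72^(-1) ≡ 72^{95} ≡ 31 (mod 97). Verify: 72 × 31 = 2232 ≡ 1 (mod 97)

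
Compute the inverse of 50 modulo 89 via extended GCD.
Extended GCD: 50(-16) + 89(9) = 1. So 50^(-1) ≡ -16 ≡ 73 (mod 89). Verify: 50 × 73 = 3650 ≡ 1 (mod 89)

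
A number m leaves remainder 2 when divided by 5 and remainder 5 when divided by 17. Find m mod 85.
M = 5 × 17 = 85. M₁ = 17, y₁ ≡ 3 mod 5. M₂ = 5, y₂ ≡ 7 mod 17. m = 2×17×3 + 5×5×7 ≡ 22 mod 85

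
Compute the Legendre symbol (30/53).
(30/53) = 30^{26} mod 53 = -1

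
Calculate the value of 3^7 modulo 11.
By repeated squaring mod 11: 3^{1}≡3, 3^{2}≡9, 3^{4}≡4. Then 3^{7} = 3^{4+2+1} ≡ 4 × 9 × 3 ≡ 9 mod 11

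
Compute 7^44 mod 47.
By repeated squaring (mod 47): 7^{1}≡7, 7^{2}≡2, 7^{4}≡4, 7^{8}≡16, 7^{16}≡21, 7^{32}≡18. Then 7^{44} = 7^{32+8+4} ≡ 18 × 16 × 4 ≡ 24 (mod 47)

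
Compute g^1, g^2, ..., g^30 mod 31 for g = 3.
3^1, 3^2, ..., 3^{30} mod 31: [3, 9, 27, 19, 26, 16, 17, 20, 29, 25, 13, 8, 24, 10, 30, 28, 22, 4, 12, 5, 15, 14, 11, 2, 6, 18, 23, 7, 21, 1]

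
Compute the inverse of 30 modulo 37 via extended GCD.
Extended GCD: 30(-16) + 37(13) = 1. So 30^(-1) ≡ -16 ≡ 21 (mod 37). Verify: 30 × 21 = 630 ≡ 1 (mod 37)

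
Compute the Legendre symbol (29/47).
(29/47) = 29^{23} mod 47 = -1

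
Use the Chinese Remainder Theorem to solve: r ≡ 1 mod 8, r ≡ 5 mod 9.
M = 8 × 9 = 72. M₁ = 9, y₁ ≡ 1 mod 8. M₂ = 8, y₂ ≡ 8 mod 9. r = 1×9×1 + 5×8×8 ≡ 41 mod 72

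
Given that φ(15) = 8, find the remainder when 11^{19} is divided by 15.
By Euler: 11^{8} ≡ 1 (mod 15) since gcd(11, 15) = 1. 19 = 2×8 + 3. So 11^{19} ≡ 11^{3} ≡ 11 (mod 15)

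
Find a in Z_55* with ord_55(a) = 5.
16 has order 5 mod 55 since 16^{5} ≡ 1 mod 55 and no smaller power works.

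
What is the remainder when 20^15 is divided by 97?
By repeated squaring (mod 97): 20^{1}≡20, 20^{2}≡12, 20^{4}≡47, 20^{8}≡75. Then 20^{15} = 20^{8+4+2+1} ≡ 75 × 47 × 12 × 20 ≡ 63 (mod 97)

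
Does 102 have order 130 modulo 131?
102^{65} ≡ 1 mod 131 and 65 < 130, so ord_131(102) = 65 ≠ 130 and 102 is not a primitive root.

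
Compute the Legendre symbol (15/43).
(15/43) = 15^{21} mod 43 = 1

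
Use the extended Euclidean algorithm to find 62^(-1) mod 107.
Extended GCD: 62(19) + 107(-11) = 1. So 62^(-1) ≡ 19 mod 107. Verify: 62 × 19 = 1178 ≡ 1 mod 107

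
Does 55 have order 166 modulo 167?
ord_167(55) divides 166. For each prime q|166: 55^{83}≡166, 55^{2}≡19, none ≡ 1. So 55 has order 166 and is a primitive root mod 167.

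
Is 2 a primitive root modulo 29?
ord_29(2) divides 28. For each prime q|28: 2^{14}≡28, 2^{4}≡16, none ≡ 1. So 2 has order 28 and is a primitive root mod 29.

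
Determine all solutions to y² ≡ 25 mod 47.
The square roots of 25 mod 47 are 42 and 5. Verify: 42² = 1764 ≡ 25 mod 47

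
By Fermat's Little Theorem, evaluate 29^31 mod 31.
By Fermat: 29^{30} ≡ 1 mod 31. So 29^{31} = 29^{30} · 29^{1} ≡ 29^{1} ≡ 29 mod 31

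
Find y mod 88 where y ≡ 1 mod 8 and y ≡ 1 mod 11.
M = 8 × 11 = 88. M₁ = 11, y₁ ≡ 3 mod 8. M₂ = 8, y₂ ≡ 7 mod 11. y = 1×11×3 + 1×8×7 ≡ 1 mod 88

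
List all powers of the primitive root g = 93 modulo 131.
93^1, 93^2, ..., 93^{130} mod 131: [93, 3, 17, 9, 51, 27, 22, 81, 66, 112, 67, 74, 70, 91, 79, 11, 106, 33, 56, 99, 37, 35, 111, 105, 71, 53, 82, 28, 115, 84, 83, 121, 118, 101, 92, 41, 14, 123, 42, 107, 126, 59, 116, 46, 86, 7, 127, 21, 119, 63, 95, 58, 23, 43, 69, 129, 76, 125, 97, 113, 29, 77, 87, 100, 130, 38, 128, 114, 122, 80, 104, 109, 50, 65, 19, 64, 57, 61, 40, 52, 120, 25, 98, 75, 32, 94, 96, 20, 26, 60, 78, 49, 103, 16, 47, 48, 10, 13, 30, 39, 90, 117, 8, 89, 24, 5, 72, 15, 85, 45, 124, 4, 110, 12, 68, 36, 73, 108, 88, 62, 2, 55, 6, 34, 18, 102, 54, 44, 31, 1]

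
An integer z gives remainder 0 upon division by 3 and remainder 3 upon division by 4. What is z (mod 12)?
M = 3 × 4 = 12. M₁ = 4, y₁ ≡ 1 (mod 3). M₂ = 3, y₂ ≡ 3 (mod 4). z = 0×4×1 + 3×3×3 ≡ 3 (mod 12)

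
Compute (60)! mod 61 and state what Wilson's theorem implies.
(60)! mod 61 = 60. Since this equals -1 mod 61, Wilson confirms 61 is prime.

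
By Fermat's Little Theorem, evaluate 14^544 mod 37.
By Fermat: 14^{36} ≡ 1 mod 37. 544 ≡ 4 mod 36. So 14^{544} ≡ 14^{4} ≡ 10 mod 37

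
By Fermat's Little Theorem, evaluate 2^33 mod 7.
By Fermat: 2^{6} ≡ 1 (mod 7). 33 = 5×6 + 3. So 2^{33} ≡ 2^{3} ≡ 1 (mod 7)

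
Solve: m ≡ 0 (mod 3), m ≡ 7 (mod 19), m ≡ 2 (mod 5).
M = 3 × 19 × 5 = 285. M₁ = 95, y₁ ≡ 2 (mod 3). M₂ = 15, y₂ ≡ 14 (mod 19). M₃ = 57, y₃ ≡ 3 (mod 5). m = 0×95×2 + 7×15×14 + 2×57×3 ≡ 102 (mod 285)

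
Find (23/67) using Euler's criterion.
(23/67) = 23^{33} mod 67 = 1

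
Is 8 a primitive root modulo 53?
ord_53(8) divides 52. For each prime q|52: 8^{26}≡52, 8^{4}≡15, none ≡ 1. So 8 has order 52 and is a primitive root mod 53.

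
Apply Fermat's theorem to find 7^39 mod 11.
By Fermat: 7^{10} ≡ 1 mod 11. 39 = 3×10 + 9. So 7^{39} ≡ 7^{9} ≡ 8 mod 11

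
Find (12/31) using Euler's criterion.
(12/31) = 12^{15} mod 31 = -1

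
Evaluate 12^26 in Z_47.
By repeated squaring mod 47: 12^{1}≡12, 12^{2}≡3, 12^{4}≡9, 12^{8}≡34, 12^{16}≡28. Then 12^{26} = 12^{16+8+2} ≡ 28 × 34 × 3 ≡ 36 mod 47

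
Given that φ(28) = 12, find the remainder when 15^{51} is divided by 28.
By Euler: 15^{12} ≡ 1 mod 28 since gcd(15, 28) = 1. 51 = 4×12 + 3. So 15^{51} ≡ 15^{3} ≡ 15 mod 28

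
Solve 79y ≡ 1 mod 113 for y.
Since 113 is prime, by Fermat 79^(-1) ≡ 79^{111} ≡ 103 mod 113. Verify: 79 × 103 = 8137 ≡ 1 mod 113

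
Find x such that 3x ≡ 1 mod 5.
Since 5 is prime, by Fermat 3^(-1) ≡ 3^{3} ≡ 2 mod 5. Verify: 3 × 2 = 6 ≡ 1 mod 5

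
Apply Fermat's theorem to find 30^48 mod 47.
By Fermat: 30^{46} ≡ 1 mod 47. So 30^{48} = 30^{46} · 30^{2} ≡ 30^{2} ≡ 7 mod 47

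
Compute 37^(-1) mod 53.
Since 53 is prime, by Fermat 37^(-1) ≡ 37^{51} ≡ 43 mod 53. Verify: 37 × 43 = 1591 ≡ 1 mod 53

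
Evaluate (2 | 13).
(2/13) = 2^{6} mod 13 = -1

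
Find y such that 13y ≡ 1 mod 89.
Since 89 is prime, by Fermat 13^(-1) ≡ 13^{87} ≡ 48 mod 89. Verify: 13 × 48 = 624 ≡ 1 mod 89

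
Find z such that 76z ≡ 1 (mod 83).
Since 83 is prime, by Fermat 76^(-1) ≡ 76^{81} ≡ 71 (mod 83). Verify: 76 × 71 = 5396 ≡ 1 (mod 83)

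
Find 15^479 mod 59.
Using Fermat: 15^{58} ≡ 1 mod 59. 479 ≡ 15 mod 58. So 15^{479} ≡ 15^{15} ≡ 29 mod 59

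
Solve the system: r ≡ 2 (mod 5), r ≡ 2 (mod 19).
M = 5 × 19 = 95. M₁ = 19, y₁ ≡ 4 (mod 5). M₂ = 5, y₂ ≡ 4 (mod 19). r = 2×19×4 + 2×5×4 ≡ 2 (mod 95)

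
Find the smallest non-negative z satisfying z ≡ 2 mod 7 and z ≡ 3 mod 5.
M = 7 × 5 = 35. M₁ = 5, y₁ ≡ 3 mod 7. M₂ = 7, y₂ ≡ 3 mod 5. z = 2×5×3 + 3×7×3 ≡ 23 mod 35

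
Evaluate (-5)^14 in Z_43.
By repeated squaring mod 43: (-5)^{1}≡38, (-5)^{2}≡25, (-5)^{4}≡23, (-5)^{8}≡13. Then (-5)^{14} = (-5)^{8+4+2} ≡ 13 × 23 × 25 ≡ 36 mod 43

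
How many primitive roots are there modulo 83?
A prime p has φ(p-1) primitive roots; here φ(82) = 40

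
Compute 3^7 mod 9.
By repeated squaring mod 9: 3^{1}≡3, 3^{2}≡0, 3^{4}≡0. Then 3^{7} = 3^{4+2+1} ≡ 0 × 0 × 3 ≡ 0 mod 9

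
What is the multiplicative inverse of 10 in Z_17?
Since 17 is prime, by Fermat 10^(-1) ≡ 10^{15} ≡ 12 mod 17. Verify: 10 × 12 = 120 ≡ 1 mod 17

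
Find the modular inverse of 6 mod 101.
Since 101 is prime, by Fermat 6^(-1) ≡ 6^{99} ≡ 17 (mod 101). Verify: 6 × 17 = 102 ≡ 1 (mod 101)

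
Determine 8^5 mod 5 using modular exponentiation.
Using Fermat: 8^{4} ≡ 1 (mod 5). 5 ≡ 1 (mod 4). So 8^{5} ≡ 8^{1} ≡ 3 (mod 5)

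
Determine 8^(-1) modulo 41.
Since 41 is prime, by Fermat 8^(-1) ≡ 8^{39} ≡ 36 (mod 41). Verify: 8 × 36 = 288 ≡ 1 (mod 41)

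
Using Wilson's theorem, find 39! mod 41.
(40)! = (39)! × (40) ≡ -1 mod 41. So (39)! ≡ -1 × (40)^(-1) ≡ (-1)×(-1) = 1 mod 41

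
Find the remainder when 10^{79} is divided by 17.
By Fermat: 10^{16} ≡ 1 mod 17. 79 = 4×16 + 15. So 10^{79} ≡ 10^{15} ≡ 12 mod 17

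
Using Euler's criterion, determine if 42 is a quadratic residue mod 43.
By Euler's criterion: 42^{21} ≡ 42 mod 43. Since this equals -1 (≡ 42), 42 is not a QR.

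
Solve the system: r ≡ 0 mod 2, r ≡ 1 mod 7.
M = 2 × 7 = 14. M₁ = 7, y₁ ≡ 1 mod 2. M₂ = 2, y₂ ≡ 4 mod 7. r = 0×7×1 + 1×2×4 ≡ 8 mod 14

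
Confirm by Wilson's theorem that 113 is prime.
(112)! mod 113 = 112. Since this equals -1 mod 113, Wilson confirms 113 is prime.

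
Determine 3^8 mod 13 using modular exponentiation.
By repeated squaring (mod 13): 3^{1}≡3, 3^{2}≡9, 3^{4}≡3, 3^{8}≡9. So 3^{8} ≡ 9 (mod 13)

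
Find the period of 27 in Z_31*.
Powers of 27 mod 31: 27^1≡27, 27^2≡16, 27^3≡29, 27^4≡8, 27^5≡30, 27^6≡4, 27^7≡15, 27^8≡2, 27^9≡23, 27^10≡1. So the order of 27 is 10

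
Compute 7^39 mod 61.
By repeated squaring mod 61: 7^{1}≡7, 7^{2}≡49, 7^{4}≡22, 7^{8}≡57, 7^{16}≡16, 7^{32}≡12. Then 7^{39} = 7^{32+4+2+1} ≡ 12 × 22 × 49 × 7 ≡ 28 mod 61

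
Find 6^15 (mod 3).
By repeated squaring (mod 3): 6^{1}≡0, 6^{2}≡0, 6^{4}≡0, 6^{8}≡0. Then 6^{15} = 6^{8+4+2+1} ≡ 0 × 0 × 0 × 0 ≡ 0 (mod 3)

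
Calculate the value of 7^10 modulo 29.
By repeated squaring (mod 29): 7^{1}≡7, 7^{2}≡20, 7^{4}≡23, 7^{8}≡7. Then 7^{10} = 7^{8+2} ≡ 7 × 20 ≡ 24 (mod 29)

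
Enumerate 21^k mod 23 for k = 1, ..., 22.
21^1, 21^2, ..., 21^{22} mod 23: [21, 4, 15, 16, 14, 18, 10, 3, 17, 12, 22, 2, 19, 8, 7, 9, 5, 13, 20, 6, 11, 1]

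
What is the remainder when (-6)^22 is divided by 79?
By repeated squaring (mod 79): (-6)^{1}≡73, (-6)^{2}≡36, (-6)^{4}≡32, (-6)^{8}≡76, (-6)^{16}≡9. Then (-6)^{22} = (-6)^{16+4+2} ≡ 9 × 32 × 36 ≡ 19 (mod 79)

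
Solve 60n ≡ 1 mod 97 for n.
Since 97 is prime, by Fermat 60^(-1) ≡ 60^{95} ≡ 76 mod 97. Verify: 60 × 76 = 4560 ≡ 1 mod 97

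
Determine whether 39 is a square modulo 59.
By Euler's criterion: 39^{29} ≡ 58 mod 59. Since this equals -1 (≡ 58), 39 is not a QR.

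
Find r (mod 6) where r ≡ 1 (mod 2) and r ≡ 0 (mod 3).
M = 2 × 3 = 6. M₁ = 3, y₁ ≡ 1 (mod 2). M₂ = 2, y₂ ≡ 2 (mod 3). r = 1×3×1 + 0×2×2 ≡ 3 (mod 6)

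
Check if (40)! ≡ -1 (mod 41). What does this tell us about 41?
(40)! mod 41 = 40. Since this equals -1 (mod 41), Wilson confirms 41 is prime.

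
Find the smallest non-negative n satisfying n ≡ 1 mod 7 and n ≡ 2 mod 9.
M = 7 × 9 = 63. M₁ = 9, y₁ ≡ 4 mod 7. M₂ = 7, y₂ ≡ 4 mod 9. n = 1×9×4 + 2×7×4 ≡ 29 mod 63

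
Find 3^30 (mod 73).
By repeated squaring (mod 73): 3^{1}≡3, 3^{2}≡9, 3^{4}≡8, 3^{8}≡64, 3^{16}≡8. Then 3^{30} = 3^{16+8+4+2} ≡ 8 × 64 × 8 × 9 ≡ 72 (mod 73)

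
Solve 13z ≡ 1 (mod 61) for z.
Since 61 is prime, by Fermat 13^(-1) ≡ 13^{59} ≡ 47 (mod 61). Verify: 13 × 47 = 611 ≡ 1 (mod 61)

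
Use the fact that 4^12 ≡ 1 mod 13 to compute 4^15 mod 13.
By Fermat: 4^{12} ≡ 1 mod 13. So 4^{15} = 4^{12} · 4^{3} ≡ 4^{3} ≡ 12 mod 13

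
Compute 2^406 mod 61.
Using Fermat: 2^{60} ≡ 1 mod 61. 406 ≡ 46 mod 60. So 2^{406} ≡ 2^{46} ≡ 39 mod 61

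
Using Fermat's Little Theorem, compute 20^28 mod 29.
By Fermat's Little Theorem, 20^{28} ≡ 1 (mod 29) since 29 is prime and gcd(20, 29) = 1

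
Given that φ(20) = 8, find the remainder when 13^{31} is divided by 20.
By Euler: 13^{8} ≡ 1 (mod 20) since gcd(13, 20) = 1. 31 = 3×8 + 7. So 13^{31} ≡ 13^{7} ≡ 17 (mod 20)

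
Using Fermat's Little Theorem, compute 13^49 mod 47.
By Fermat: 13^{46} ≡ 1 mod 47. So 13^{49} = 13^{46} · 13^{3} ≡ 13^{3} ≡ 35 mod 47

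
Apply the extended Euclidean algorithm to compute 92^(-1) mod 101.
Extended GCD: 92(-45) + 101(41) = 1. So 92^(-1) ≡ -45 ≡ 56 mod 101. Verify: 92 × 56 = 5152 ≡ 1 mod 101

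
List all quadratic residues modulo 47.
QRs mod 47: {1, 2, 3, 4, 6, 7, 8, 9, 12, 14, 16, 17, 18, 21, 24, 25, 27, 28, 32, 34, 36, 37, 42}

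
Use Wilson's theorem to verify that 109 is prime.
(108)! mod 109 = 108. Since this equals -1 (mod 109), Wilson confirms 109 is prime.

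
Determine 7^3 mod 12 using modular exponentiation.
7^{3} = 343 ≡ 7 (mod 12)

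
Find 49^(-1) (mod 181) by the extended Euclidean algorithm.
Extended GCD: 49(-48) + 181(13) = 1. So 49^(-1) ≡ -48 ≡ 133 (mod 181). Verify: 49 × 133 = 6517 ≡ 1 (mod 181)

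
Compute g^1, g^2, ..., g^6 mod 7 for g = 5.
5^1, 5^2, ..., 5^{6} mod 7: [5, 4, 6, 2, 3, 1]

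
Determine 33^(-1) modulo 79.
Since 79 is prime, by Fermat 33^(-1) ≡ 33^{77} ≡ 12 mod 79. Verify: 33 × 12 = 396 ≡ 1 mod 79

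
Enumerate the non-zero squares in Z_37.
Squares in Z_37*: {1, 3, 4, 7, 9, 10, 11, 12, 16, 21, 25, 26, 27, 28, 30, 33, 34, 36}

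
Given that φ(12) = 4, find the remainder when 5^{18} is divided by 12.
By Euler: 5^{4} ≡ 1 mod 12 since gcd(5, 12) = 1. 18 = 4×4 + 2. So 5^{18} ≡ 5^{2} ≡ 1 mod 12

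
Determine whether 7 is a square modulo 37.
By Euler's criterion: 7^{18} ≡ 1 (mod 37). Since this equals 1, 7 is a QR.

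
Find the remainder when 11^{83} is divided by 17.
By Fermat: 11^{16} ≡ 1 (mod 17). 83 = 5×16 + 3. So 11^{83} ≡ 11^{3} ≡ 5 (mod 17)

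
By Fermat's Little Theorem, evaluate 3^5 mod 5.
By Fermat: 3^{4} ≡ 1 mod 5. So 3^{5} = 3^{4} · 3^{1} ≡ 3^{1} ≡ 3 mod 5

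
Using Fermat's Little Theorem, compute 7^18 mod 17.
By Fermat: 7^{16} ≡ 1 (mod 17). So 7^{18} = 7^{16} · 7^{2} ≡ 7^{2} ≡ 15 (mod 17)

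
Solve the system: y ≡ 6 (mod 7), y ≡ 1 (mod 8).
M = 7 × 8 = 56. M₁ = 8, y₁ ≡ 1 (mod 7). M₂ = 7, y₂ ≡ 7 (mod 8). y = 6×8×1 + 1×7×7 ≡ 41 (mod 56)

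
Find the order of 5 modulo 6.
Powers of 5 mod 6: 5^1≡5, 5^2≡1. Order = 2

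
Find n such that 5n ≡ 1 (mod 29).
Since 29 is prime, by Fermat 5^(-1) ≡ 5^{27} ≡ 6 (mod 29). Verify: 5 × 6 = 30 ≡ 1 (mod 29)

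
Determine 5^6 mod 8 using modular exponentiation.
By repeated squaring (mod 8): 5^{1}≡5, 5^{2}≡1, 5^{4}≡1. Then 5^{6} = 5^{4+2} ≡ 1 × 1 ≡ 1 (mod 8)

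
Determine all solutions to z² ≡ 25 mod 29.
The square roots of 25 mod 29 are 24 and 5. Verify: 24² = 576 ≡ 25 mod 29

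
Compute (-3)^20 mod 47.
By repeated squaring (mod 47): (-3)^{1}≡44, (-3)^{2}≡9, (-3)^{4}≡34, (-3)^{8}≡28, (-3)^{16}≡32. Then (-3)^{20} = (-3)^{16+4} ≡ 32 × 34 ≡ 7 (mod 47)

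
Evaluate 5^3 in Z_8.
5^{3} = 125 ≡ 5 mod 8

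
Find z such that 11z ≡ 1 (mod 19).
Since 19 is prime, by Fermat 11^(-1) ≡ 11^{17} ≡ 7 (mod 19). Verify: 11 × 7 = 77 ≡ 1 (mod 19)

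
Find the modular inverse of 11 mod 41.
Since 41 is prime, by Fermat 11^(-1) ≡ 11^{39} ≡ 15 mod 41. Verify: 11 × 15 = 165 ≡ 1 mod 41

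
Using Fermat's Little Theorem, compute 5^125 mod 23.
By Fermat: 5^{22} ≡ 1 (mod 23). 125 = 5×22 + 15. So 5^{125} ≡ 5^{15} ≡ 19 (mod 23)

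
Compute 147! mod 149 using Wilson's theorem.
(148)! = (147)! × (148) ≡ -1 mod 149. So (147)! ≡ -1 × (148)^(-1) ≡ (-1)×(-1) = 1 mod 149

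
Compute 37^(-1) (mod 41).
Since 41 is prime, by Fermat 37^(-1) ≡ 37^{39} ≡ 10 (mod 41). Verify: 37 × 10 = 370 ≡ 1 (mod 41)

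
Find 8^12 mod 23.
By repeated squaring mod 23: 8^{1}≡8, 8^{2}≡18, 8^{4}≡2, 8^{8}≡4. Then 8^{12} = 8^{8+4} ≡ 4 × 2 ≡ 8 mod 23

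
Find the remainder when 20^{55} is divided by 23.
By Fermat: 20^{22} ≡ 1 (mod 23). 55 = 2×22 + 11. So 20^{55} ≡ 20^{11} ≡ 22 (mod 23)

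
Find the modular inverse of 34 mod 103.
Since 103 is prime, by Fermat 34^(-1) ≡ 34^{101} ≡ 100 mod 103. Verify: 34 × 100 = 3400 ≡ 1 mod 103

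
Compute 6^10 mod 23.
By repeated squaring (mod 23): 6^{1}≡6, 6^{2}≡13, 6^{4}≡8, 6^{8}≡18. Then 6^{10} = 6^{8+2} ≡ 18 × 13 ≡ 4 (mod 23)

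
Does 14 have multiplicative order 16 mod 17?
Powers of 14 mod 17: 14^1≡14, 14^2≡9, 14^3≡7, 14^4≡13, 14^5≡12, 14^6≡15, 14^7≡6, 14^8≡16, 14^9≡3, 14^10≡8, 14^11≡10, 14^12≡4, 14^13≡5, 14^14≡2, 14^15≡11, 14^16≡1. First k with 14^k≡1 is k=16. Yes, ord_17(14) = 16.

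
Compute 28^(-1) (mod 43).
Since 43 is prime, by Fermat 28^(-1) ≡ 28^{41} ≡ 20 (mod 43). Verify: 28 × 20 = 560 ≡ 1 (mod 43)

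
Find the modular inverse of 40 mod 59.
Since 59 is prime, by Fermat 40^(-1) ≡ 40^{57} ≡ 31 (mod 59). Verify: 40 × 31 = 1240 ≡ 1 (mod 59)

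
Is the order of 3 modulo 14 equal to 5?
Powers of 3 mod 14: 3^1≡3, 3^2≡9, 3^3≡13, 3^4≡11, 3^5≡5, 3^6≡1. 3^5≡5≢1, so ord ≠ 5. No, the actual order is 6.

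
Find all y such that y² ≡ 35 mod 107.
The square roots of 35 mod 107 are 79 and 28. Verify: 79² = 6241 ≡ 35 mod 107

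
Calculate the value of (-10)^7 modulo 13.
By repeated squaring (mod 13): (-10)^{1}≡3, (-10)^{2}≡9, (-10)^{4}≡3. Then (-10)^{7} = (-10)^{4+2+1} ≡ 3 × 9 × 3 ≡ 3 (mod 13)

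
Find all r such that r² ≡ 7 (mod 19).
The square roots of 7 mod 19 are 11 and 8. Verify: 11² = 121 ≡ 7 (mod 19)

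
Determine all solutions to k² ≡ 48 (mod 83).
The square roots of 48 mod 83 are 31 and 52. Verify: 31² = 961 ≡ 48 (mod 83)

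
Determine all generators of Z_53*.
There are φ(52) = 24 primitive roots mod 53: {2, 3, 5, 8, 12, 14, 18, 19, 20, 21, 22, 26, 27, 31, 32, 33, 34, 35, 39, 41, 45, 48, 50, 51}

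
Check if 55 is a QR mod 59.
By Euler's criterion: 55^{29} ≡ 58 mod 59. Since this equals -1 (≡ 58), 55 is not a QR.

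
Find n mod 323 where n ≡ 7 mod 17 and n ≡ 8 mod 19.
M = 17 × 19 = 323. M₁ = 19, y₁ ≡ 9 mod 17. M₂ = 17, y₂ ≡ 9 mod 19. n = 7×19×9 + 8×17×9 ≡ 160 mod 323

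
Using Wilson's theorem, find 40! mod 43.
(42)! = (40)! × (41) × (42) ≡ -1 mod 43. So (40)! ≡ -1 × [(42)(41)]^(-1) ≡ 21 mod 43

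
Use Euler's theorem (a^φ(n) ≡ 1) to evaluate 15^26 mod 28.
By Euler: 15^{12} ≡ 1 mod 28 since gcd(15, 28) = 1. 26 = 2×12 + 2. So 15^{26} ≡ 15^{2} ≡ 1 mod 28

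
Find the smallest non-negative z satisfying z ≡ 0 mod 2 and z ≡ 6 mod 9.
M = 2 × 9 = 18. M₁ = 9, y₁ ≡ 1 mod 2. M₂ = 2, y₂ ≡ 5 mod 9. z = 0×9×1 + 6×2×5 ≡ 6 mod 18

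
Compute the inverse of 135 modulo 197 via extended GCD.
Extended GCD: 135(54) + 197(-37) = 1. So 135^(-1) ≡ 54 mod 197. Verify: 135 × 54 = 7290 ≡ 1 mod 197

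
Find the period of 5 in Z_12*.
Powers of 5 mod 12: 5^1≡5, 5^2≡1. So the order of 5 is 2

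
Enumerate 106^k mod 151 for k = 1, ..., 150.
106^1, 106^2, ..., 106^{150} mod 151: [106, 62, 79, 69, 66, 50, 15, 80, 24, 128, 129, 84, 146, 74, 143, 58, 108, 123, 52, 76, 53, 31, 115, 110, 33, 25, 83, 40, 12, 64, 140, 42, 73, 37, 147, 29, 54, 137, 26, 38, 102, 91, 133, 55, 92, 88, 117, 20, 6, 32, 70, 21, 112, 94, 149, 90, 27, 144, 13, 19, 51, 121, 142, 103, 46, 44, 134, 10, 3, 16, 35, 86, 56, 47, 150, 45, 89, 72, 82, 85, 101, 136, 71, 127, 23, 22, 67, 5, 77, 8, 93, 43, 28, 99, 75, 98, 120, 36, 41, 118, 126, 68, 111, 139, 87, 11, 109, 78, 114, 4, 122, 97, 14, 125, 113, 49, 60, 18, 96, 59, 63, 34, 131, 145, 119, 81, 130, 39, 57, 2, 61, 124, 7, 138, 132, 100, 30, 9, 48, 105, 107, 17, 141, 148, 135, 116, 65, 95, 104, 1]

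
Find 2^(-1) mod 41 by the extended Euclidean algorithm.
Extended GCD: 2(-20) + 41(1) = 1. So 2^(-1) ≡ -20 ≡ 21 mod 41. Verify: 2 × 21 = 42 ≡ 1 mod 41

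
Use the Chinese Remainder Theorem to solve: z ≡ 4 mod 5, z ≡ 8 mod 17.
M = 5 × 17 = 85. M₁ = 17, y₁ ≡ 3 mod 5. M₂ = 5, y₂ ≡ 7 mod 17. z = 4×17×3 + 8×5×7 ≡ 59 mod 85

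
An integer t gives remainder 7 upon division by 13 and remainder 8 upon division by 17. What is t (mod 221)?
M = 13 × 17 = 221. M₁ = 17, y₁ ≡ 10 (mod 13). M₂ = 13, y₂ ≡ 4 (mod 17). t = 7×17×10 + 8×13×4 ≡ 59 (mod 221)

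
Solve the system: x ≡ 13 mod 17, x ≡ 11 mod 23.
M = 17 × 23 = 391. M₁ = 23, y₁ ≡ 3 mod 17. M₂ = 17, y₂ ≡ 19 mod 23. x = 13×23×3 + 11×17×19 ≡ 149 mod 391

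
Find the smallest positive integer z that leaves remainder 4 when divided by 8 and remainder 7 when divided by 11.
M = 8 × 11 = 88. M₁ = 11, y₁ ≡ 3 (mod 8). M₂ = 8, y₂ ≡ 7 (mod 11). z = 4×11×3 + 7×8×7 ≡ 84 (mod 88)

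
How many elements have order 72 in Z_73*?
A prime p has φ(p-1) primitive roots; here φ(72) = 24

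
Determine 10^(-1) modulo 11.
Since 11 is prime, by Fermat 10^(-1) ≡ 10^{9} ≡ 10 (mod 11). Verify: 10 × 10 = 100 ≡ 1 (mod 11)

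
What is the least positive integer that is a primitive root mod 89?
g = 3. Powers: [3, 9, 27, 81, 65, 17, 51, 64, 14, ...] generates all 88 non-zero residues.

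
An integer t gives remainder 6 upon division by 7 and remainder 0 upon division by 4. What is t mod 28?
M = 7 × 4 = 28. M₁ = 4, y₁ ≡ 2 mod 7. M₂ = 7, y₂ ≡ 3 mod 4. t = 6×4×2 + 0×7×3 ≡ 20 mod 28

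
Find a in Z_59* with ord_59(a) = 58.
2 has order 58 mod 59 since 2^{58} ≡ 1 mod 59 and no smaller power works.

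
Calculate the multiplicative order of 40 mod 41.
Powers of 40 mod 41: 40^1≡40, 40^2≡1. Order = 2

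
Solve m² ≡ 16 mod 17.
The square roots of 16 mod 17 are 4 and 13. Verify: 4² = 16 ≡ 16 mod 17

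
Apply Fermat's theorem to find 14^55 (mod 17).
By Fermat: 14^{16} ≡ 1 (mod 17). 55 = 3×16 + 7. So 14^{55} ≡ 14^{7} ≡ 6 (mod 17)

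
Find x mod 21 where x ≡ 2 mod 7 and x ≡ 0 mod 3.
M = 7 × 3 = 21. M₁ = 3, y₁ ≡ 5 mod 7. M₂ = 7, y₂ ≡ 1 mod 3. x = 2×3×5 + 0×7×1 ≡ 9 mod 21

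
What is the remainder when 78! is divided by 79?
By Wilson's theorem, (78)! ≡ -1 ≡ 78 (mod 79)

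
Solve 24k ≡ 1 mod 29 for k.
Since 29 is prime, by Fermat 24^(-1) ≡ 24^{27} ≡ 23 mod 29. Verify: 24 × 23 = 552 ≡ 1 mod 29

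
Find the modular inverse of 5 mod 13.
Since 13 is prime, by Fermat 5^(-1) ≡ 5^{11} ≡ 8 (mod 13). Verify: 5 × 8 = 40 ≡ 1 (mod 13)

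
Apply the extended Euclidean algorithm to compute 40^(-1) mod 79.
Extended GCD: 40(2) + 79(-1) = 1. So 40^(-1) ≡ 2 mod 79. Verify: 40 × 2 = 80 ≡ 1 mod 79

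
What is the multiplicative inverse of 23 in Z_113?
Since 113 is prime, by Fermat 23^(-1) ≡ 23^{111} ≡ 59 mod 113. Verify: 23 × 59 = 1357 ≡ 1 mod 113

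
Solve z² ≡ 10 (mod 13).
The square roots of 10 mod 13 are 7 and 6. Verify: 7² = 49 ≡ 10 (mod 13)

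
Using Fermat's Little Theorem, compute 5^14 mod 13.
By Fermat: 5^{12} ≡ 1 mod 13. So 5^{14} = 5^{12} · 5^{2} ≡ 5^{2} ≡ 12 mod 13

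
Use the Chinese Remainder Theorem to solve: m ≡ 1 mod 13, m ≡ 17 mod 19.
M = 13 × 19 = 247. M₁ = 19, y₁ ≡ 11 mod 13. M₂ = 13, y₂ ≡ 3 mod 19. m = 1×19×11 + 17×13×3 ≡ 131 mod 247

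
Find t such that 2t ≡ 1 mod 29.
Since 29 is prime, by Fermat 2^(-1) ≡ 2^{27} ≡ 15 mod 29. Verify: 2 × 15 = 30 ≡ 1 mod 29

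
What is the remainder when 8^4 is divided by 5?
8^{4} = 4096 ≡ 1 (mod 5)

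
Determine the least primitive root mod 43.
g = 3. Powers: [3, 9, 27, 38, 28, 41, 37, ...] generates all 42 non-zero residues.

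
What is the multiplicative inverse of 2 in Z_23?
Since 23 is prime, by Fermat 2^(-1) ≡ 2^{21} ≡ 12 (mod 23). Verify: 2 × 12 = 24 ≡ 1 (mod 23)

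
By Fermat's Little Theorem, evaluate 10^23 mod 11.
By Fermat: 10^{10} ≡ 1 (mod 11). 23 = 2×10 + 3. So 10^{23} ≡ 10^{3} ≡ 10 (mod 11)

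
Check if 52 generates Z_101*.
52^{25} ≡ 1 mod 101 and 25 < 100, so ord_101(52) = 25 ≠ 100 and 52 is not a primitive root.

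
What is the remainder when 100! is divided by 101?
By Wilson's theorem, (100)! ≡ -1 ≡ 100 (mod 101)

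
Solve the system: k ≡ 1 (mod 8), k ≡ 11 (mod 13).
M = 8 × 13 = 104. M₁ = 13, y₁ ≡ 5 (mod 8). M₂ = 8, y₂ ≡ 5 (mod 13). k = 1×13×5 + 11×8×5 ≡ 89 (mod 104)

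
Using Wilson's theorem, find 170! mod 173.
(172)! = (170)! × (171) × (172) ≡ -1 mod 173. So (170)! ≡ -1 × [(172)(171)]^(-1) ≡ 86 mod 173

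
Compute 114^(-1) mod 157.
Since 157 is prime, by Fermat 114^(-1) ≡ 114^{155} ≡ 73 mod 157. Verify: 114 × 73 = 8322 ≡ 1 mod 157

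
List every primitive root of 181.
There are φ(180) = 48 primitive roots mod 181: {2, 10, 18, 21, 23, 24, 28, 41, 47, 50, 53, 54, 57, 58, 63, 66, 69, 76, 77, 78, 83, 84, 85, 90, 91, 96, 97, 98, 103, 104, 105, 112, 115, 118, 123, 124, 127, 128, 131, 134, 140, 153, 157, 158, 160, 163, 171, 179}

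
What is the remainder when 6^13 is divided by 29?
By repeated squaring mod 29: 6^{1}≡6, 6^{2}≡7, 6^{4}≡20, 6^{8}≡23. Then 6^{13} = 6^{8+4+1} ≡ 23 × 20 × 6 ≡ 5 mod 29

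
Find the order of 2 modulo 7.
Powers of 2 mod 7: 2^1≡2, 2^2≡4, 2^3≡1. So the order of 2 is 3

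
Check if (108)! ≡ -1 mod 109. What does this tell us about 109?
(108)! mod 109 = 108. Since this equals -1 mod 109, Wilson confirms 109 is prime.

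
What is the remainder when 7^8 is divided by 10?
By repeated squaring (mod 10): 7^{1}≡7, 7^{2}≡9, 7^{4}≡1, 7^{8}≡1. So 7^{8} ≡ 1 (mod 10)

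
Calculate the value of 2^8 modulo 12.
By repeated squaring (mod 12): 2^{1}≡2, 2^{2}≡4, 2^{4}≡4, 2^{8}≡4. So 2^{8} ≡ 4 (mod 12)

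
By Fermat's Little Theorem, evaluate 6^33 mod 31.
By Fermat: 6^{30} ≡ 1 mod 31. So 6^{33} = 6^{30} · 6^{3} ≡ 6^{3} ≡ 30 mod 31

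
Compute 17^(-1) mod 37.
Since 37 is prime, by Fermat 17^(-1) ≡ 17^{35} ≡ 24 mod 37. Verify: 17 × 24 = 408 ≡ 1 mod 37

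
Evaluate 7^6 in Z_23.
By repeated squaring (mod 23): 7^{1}≡7, 7^{2}≡3, 7^{4}≡9. Then 7^{6} = 7^{4+2} ≡ 9 × 3 ≡ 4 (mod 23)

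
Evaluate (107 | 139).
(107/139) = 107^{69} mod 139 = 1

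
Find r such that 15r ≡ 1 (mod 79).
Since 79 is prime, by Fermat 15^(-1) ≡ 15^{77} ≡ 58 (mod 79). Verify: 15 × 58 = 870 ≡ 1 (mod 79)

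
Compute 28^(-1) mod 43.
Since 43 is prime, by Fermat 28^(-1) ≡ 28^{41} ≡ 20 mod 43. Verify: 28 × 20 = 560 ≡ 1 mod 43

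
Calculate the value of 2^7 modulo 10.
By repeated squaring (mod 10): 2^{1}≡2, 2^{2}≡4, 2^{4}≡6. Then 2^{7} = 2^{4+2+1} ≡ 6 × 4 × 2 ≡ 8 (mod 10)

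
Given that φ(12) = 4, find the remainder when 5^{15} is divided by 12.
By Euler: 5^{4} ≡ 1 (mod 12) since gcd(5, 12) = 1. 15 = 3×4 + 3. So 5^{15} ≡ 5^{3} ≡ 5 (mod 12)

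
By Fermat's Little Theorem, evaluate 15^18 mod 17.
By Fermat: 15^{16} ≡ 1 mod 17. So 15^{18} = 15^{16} · 15^{2} ≡ 15^{2} ≡ 4 mod 17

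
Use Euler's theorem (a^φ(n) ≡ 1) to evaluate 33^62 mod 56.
By Euler: 33^{24} ≡ 1 (mod 56) since gcd(33, 56) = 1. 62 = 2×24 + 14. So 33^{62} ≡ 33^{14} ≡ 25 (mod 56)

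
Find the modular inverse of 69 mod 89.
Since 89 is prime, by Fermat 69^(-1) ≡ 69^{87} ≡ 40 mod 89. Verify: 69 × 40 = 2760 ≡ 1 mod 89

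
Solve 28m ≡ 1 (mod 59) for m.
Since 59 is prime, by Fermat 28^(-1) ≡ 28^{57} ≡ 19 (mod 59). Verify: 28 × 19 = 532 ≡ 1 (mod 59)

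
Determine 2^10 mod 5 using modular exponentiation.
Using Fermat: 2^{4} ≡ 1 (mod 5). 10 ≡ 2 (mod 4). So 2^{10} ≡ 2^{2} ≡ 4 (mod 5)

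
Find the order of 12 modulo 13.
Powers of 12 mod 13: 12^1≡12, 12^2≡1. So the order of 12 is 2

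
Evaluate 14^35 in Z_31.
Using Fermat: 14^{30} ≡ 1 mod 31. 35 ≡ 5 mod 30. So 14^{35} ≡ 14^{5} ≡ 5 mod 31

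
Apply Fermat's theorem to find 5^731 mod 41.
By Fermat: 5^{40} ≡ 1 mod 41. 731 ≡ 11 mod 40. So 5^{731} ≡ 5^{11} ≡ 36 mod 41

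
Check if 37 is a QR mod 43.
By Euler's criterion: 37^{21} ≡ 42 mod 43. Since this equals -1 (≡ 42), 37 is not a QR.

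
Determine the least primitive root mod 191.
g = 19. Powers: [19, 170, 174, 59, 166, 98, 143, 43, 53, ...] generates all 190 non-zero residues.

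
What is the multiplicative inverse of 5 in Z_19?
Since 19 is prime, by Fermat 5^(-1) ≡ 5^{17} ≡ 4 (mod 19). Verify: 5 × 4 = 20 ≡ 1 (mod 19)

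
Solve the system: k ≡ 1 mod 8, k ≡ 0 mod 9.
M = 8 × 9 = 72. M₁ = 9, y₁ ≡ 1 mod 8. M₂ = 8, y₂ ≡ 8 mod 9. k = 1×9×1 + 0×8×8 ≡ 9 mod 72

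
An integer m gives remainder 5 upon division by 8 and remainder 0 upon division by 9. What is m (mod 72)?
M = 8 × 9 = 72. M₁ = 9, y₁ ≡ 1 (mod 8). M₂ = 8, y₂ ≡ 8 (mod 9). m = 5×9×1 + 0×8×8 ≡ 45 (mod 72)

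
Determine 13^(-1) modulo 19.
Since 19 is prime, by Fermat 13^(-1) ≡ 13^{17} ≡ 3 mod 19. Verify: 13 × 3 = 39 ≡ 1 mod 19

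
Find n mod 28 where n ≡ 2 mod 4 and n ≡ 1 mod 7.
M = 4 × 7 = 28. M₁ = 7, y₁ ≡ 3 mod 4. M₂ = 4, y₂ ≡ 2 mod 7. n = 2×7×3 + 1×4×2 ≡ 22 mod 28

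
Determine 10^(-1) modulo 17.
Since 17 is prime, by Fermat 10^(-1) ≡ 10^{15} ≡ 12 mod 17. Verify: 10 × 12 = 120 ≡ 1 mod 17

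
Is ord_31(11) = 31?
Powers of 11 mod 31: 11^1≡11, 11^2≡28, 11^3≡29, 11^4≡9, 11^5≡6, 11^6≡4, 11^7≡13, 11^8≡19, 11^9≡23, 11^10≡5, 11^11≡24, 11^12≡16, 11^13≡21, 11^14≡14, 11^15≡30, 11^16≡20, 11^17≡3, 11^18≡2, 11^19≡22, 11^20≡25, 11^21≡27, 11^22≡18, 11^23≡12, 11^24≡8, 11^25≡26, 11^26≡7, 11^27≡15, 11^28≡10, 11^29≡17, 11^30≡1. Already 11^30≡1, so the order is 30 < 31. No, the actual order is 30.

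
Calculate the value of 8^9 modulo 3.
Using Fermat: 8^{2} ≡ 1 mod 3. 9 ≡ 1 mod 2. So 8^{9} ≡ 8^{1} ≡ 2 mod 3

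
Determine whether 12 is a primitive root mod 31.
ord_31(12) divides 30. For each prime q|30: 12^{15}≡30, 12^{10}≡25, 12^{6}≡2, none ≡ 1. So 12 has order 30 and is a primitive root mod 31.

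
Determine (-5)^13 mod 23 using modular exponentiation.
By repeated squaring mod 23: (-5)^{1}≡18, (-5)^{2}≡2, (-5)^{4}≡4, (-5)^{8}≡16. Then (-5)^{13} = (-5)^{8+4+1} ≡ 16 × 4 × 18 ≡ 2 mod 23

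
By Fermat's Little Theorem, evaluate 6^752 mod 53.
By Fermat: 6^{52} ≡ 1 (mod 53). 752 ≡ 24 (mod 52). So 6^{752} ≡ 6^{24} ≡ 28 (mod 53)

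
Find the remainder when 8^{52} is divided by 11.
By Fermat: 8^{10} ≡ 1 mod 11. 52 = 5×10 + 2. So 8^{52} ≡ 8^{2} ≡ 9 mod 11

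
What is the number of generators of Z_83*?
Number of primitive roots mod 83 = φ(p-1) = φ(82) = 40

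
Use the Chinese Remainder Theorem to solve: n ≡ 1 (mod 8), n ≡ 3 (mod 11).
M = 8 × 11 = 88. M₁ = 11, y₁ ≡ 3 (mod 8). M₂ = 8, y₂ ≡ 7 (mod 11). n = 1×11×3 + 3×8×7 ≡ 25 (mod 88)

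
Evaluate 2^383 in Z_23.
Using Fermat: 2^{22} ≡ 1 (mod 23). 383 ≡ 9 (mod 22). So 2^{383} ≡ 2^{9} ≡ 6 (mod 23)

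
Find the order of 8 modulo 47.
Powers of 8 mod 47: 8^1≡8, 8^2≡17, 8^3≡42, 8^4≡7, 8^5≡9, 8^6≡25, 8^7≡12, 8^8≡2, 8^9≡16, 8^10≡34, 8^11≡37, 8^12≡14, 8^13≡18, 8^14≡3, 8^15≡24, 8^16≡4, 8^17≡32, 8^18≡21, 8^19≡27, 8^20≡28, 8^21≡36, 8^22≡6, 8^23≡1. So the order of 8 is 23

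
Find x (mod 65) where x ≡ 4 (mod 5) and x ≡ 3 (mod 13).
M = 5 × 13 = 65. M₁ = 13, y₁ ≡ 2 (mod 5). M₂ = 5, y₂ ≡ 8 (mod 13). x = 4×13×2 + 3×5×8 ≡ 29 (mod 65)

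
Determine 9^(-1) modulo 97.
Since 97 is prime, by Fermat 9^(-1) ≡ 9^{95} ≡ 54 mod 97. Verify: 9 × 54 = 486 ≡ 1 mod 97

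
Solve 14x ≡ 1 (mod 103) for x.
Since 103 is prime, by Fermat 14^(-1) ≡ 14^{101} ≡ 81 (mod 103). Verify: 14 × 81 = 1134 ≡ 1 (mod 103)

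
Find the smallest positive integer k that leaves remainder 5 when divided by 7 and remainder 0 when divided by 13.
M = 7 × 13 = 91. M₁ = 13, y₁ ≡ 6 (mod 7). M₂ = 7, y₂ ≡ 2 (mod 13). k = 5×13×6 + 0×7×2 ≡ 26 (mod 91)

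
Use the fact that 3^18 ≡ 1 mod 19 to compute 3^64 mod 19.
By Fermat: 3^{18} ≡ 1 mod 19. 64 = 3×18 + 10. So 3^{64} ≡ 3^{10} ≡ 16 mod 19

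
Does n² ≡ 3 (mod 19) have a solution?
By Euler's criterion: 3^{9} ≡ 18 (mod 19). Since this equals -1 (≡ 18), 3 is not a QR.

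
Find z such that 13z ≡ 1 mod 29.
Since 29 is prime, by Fermat 13^(-1) ≡ 13^{27} ≡ 9 mod 29. Verify: 13 × 9 = 117 ≡ 1 mod 29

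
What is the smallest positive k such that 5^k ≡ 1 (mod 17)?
Powers of 5 mod 17: 5^1≡5, 5^2≡8, 5^3≡6, 5^4≡13, 5^5≡14, 5^6≡2, 5^7≡10, 5^8≡16, 5^9≡12, 5^10≡9, 5^11≡11, 5^12≡4, 5^13≡3, 5^14≡15, 5^15≡7, 5^16≡1. ord_17(5) = 16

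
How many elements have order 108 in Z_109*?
Number of primitive roots mod 109 = φ(p-1) = φ(108) = 36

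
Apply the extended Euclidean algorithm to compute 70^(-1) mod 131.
Extended GCD: 70(-58) + 131(31) = 1. So 70^(-1) ≡ -58 ≡ 73 mod 131. Verify: 70 × 73 = 5110 ≡ 1 mod 131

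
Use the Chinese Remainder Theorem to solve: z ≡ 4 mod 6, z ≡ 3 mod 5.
M = 6 × 5 = 30. M₁ = 5, y₁ ≡ 5 mod 6. M₂ = 6, y₂ ≡ 1 mod 5. z = 4×5×5 + 3×6×1 ≡ 28 mod 30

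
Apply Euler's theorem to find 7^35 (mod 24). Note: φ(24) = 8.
By Euler: 7^{8} ≡ 1 (mod 24) since gcd(7, 24) = 1. 35 = 4×8 + 3. So 7^{35} ≡ 7^{3} ≡ 7 (mod 24)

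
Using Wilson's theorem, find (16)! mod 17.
By Wilson's theorem, (16)! ≡ -1 ≡ 16 mod 17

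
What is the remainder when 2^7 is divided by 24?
By repeated squaring (mod 24): 2^{1}≡2, 2^{2}≡4, 2^{4}≡16. Then 2^{7} = 2^{4+2+1} ≡ 16 × 4 × 2 ≡ 8 (mod 24)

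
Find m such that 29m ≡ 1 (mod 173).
Since 173 is prime, by Fermat 29^(-1) ≡ 29^{171} ≡ 6 (mod 173). Verify: 29 × 6 = 174 ≡ 1 (mod 173)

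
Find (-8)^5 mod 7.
By repeated squaring mod 7: (-8)^{1}≡6, (-8)^{2}≡1, (-8)^{4}≡1. Then (-8)^{5} = (-8)^{4+1} ≡ 1 × 6 ≡ 6 mod 7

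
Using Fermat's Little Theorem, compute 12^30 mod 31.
By Fermat's Little Theorem, 12^{30} ≡ 1 (mod 31) since 31 is prime and gcd(12, 31) = 1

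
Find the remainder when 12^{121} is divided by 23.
By Fermat: 12^{22} ≡ 1 mod 23. 121 = 5×22 + 11. So 12^{121} ≡ 12^{11} ≡ 1 mod 23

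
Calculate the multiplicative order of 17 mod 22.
Powers of 17 mod 22: 17^1≡17, 17^2≡3, 17^3≡7, 17^4≡9, 17^5≡21, 17^6≡5, 17^7≡19, 17^8≡15, 17^9≡13, 17^10≡1. Order = 10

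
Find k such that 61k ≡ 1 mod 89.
Since 89 is prime, by Fermat 61^(-1) ≡ 61^{87} ≡ 54 mod 89. Verify: 61 × 54 = 3294 ≡ 1 mod 89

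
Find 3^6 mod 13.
By repeated squaring mod 13: 3^{1}≡3, 3^{2}≡9, 3^{4}≡3. Then 3^{6} = 3^{4+2} ≡ 3 × 9 ≡ 1 mod 13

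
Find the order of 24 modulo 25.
Powers of 24 mod 25: 24^1≡24, 24^2≡1. ord_25(24) = 2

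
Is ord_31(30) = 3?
Powers of 30 mod 31: 30^1≡30, 30^2≡1. Already 30^2≡1, so the order is 2 < 3. No, the actual order is 2.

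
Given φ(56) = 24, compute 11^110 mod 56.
By Euler: 11^{24} ≡ 1 mod 56 since gcd(11, 56) = 1. 110 = 4×24 + 14. So 11^{110} ≡ 11^{14} ≡ 9 mod 56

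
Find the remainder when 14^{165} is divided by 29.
By Fermat: 14^{28} ≡ 1 (mod 29). 165 = 5×28 + 25. So 14^{165} ≡ 14^{25} ≡ 21 (mod 29)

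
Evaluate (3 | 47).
(3/47) = 3^{23} mod 47 = 1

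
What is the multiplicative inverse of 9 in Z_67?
Since 67 is prime, by Fermat 9^(-1) ≡ 9^{65} ≡ 15 (mod 67). Verify: 9 × 15 = 135 ≡ 1 (mod 67)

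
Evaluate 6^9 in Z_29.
By repeated squaring mod 29: 6^{1}≡6, 6^{2}≡7, 6^{4}≡20, 6^{8}≡23. Then 6^{9} = 6^{8+1} ≡ 23 × 6 ≡ 22 mod 29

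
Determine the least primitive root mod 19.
g = 2. For each prime q|18: 2^{9}≡18, 2^{6}≡7, none ≡ 1, so ord_19(2) = 18 and 2 is a primitive root.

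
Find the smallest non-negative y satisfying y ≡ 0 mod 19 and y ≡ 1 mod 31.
M = 19 × 31 = 589. M₁ = 31, y₁ ≡ 8 mod 19. M₂ = 19, y₂ ≡ 18 mod 31. y = 0×31×8 + 1×19×18 ≡ 342 mod 589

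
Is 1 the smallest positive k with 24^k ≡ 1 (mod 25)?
Powers of 24 mod 25: 24^1≡24, 24^2≡1. 24^1≡24≢1, so ord ≠ 1. No, the actual order is 2.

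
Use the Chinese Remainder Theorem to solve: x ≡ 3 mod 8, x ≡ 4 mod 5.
M = 8 × 5 = 40. M₁ = 5, y₁ ≡ 5 mod 8. M₂ = 8, y₂ ≡ 2 mod 5. x = 3×5×5 + 4×8×2 ≡ 19 mod 40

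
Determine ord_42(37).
Powers of 37 mod 42: 37^1≡37, 37^2≡25, 37^3≡1. So the order of 37 is 3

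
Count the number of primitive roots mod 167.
A prime p has φ(p-1) primitive roots; here φ(166) = 82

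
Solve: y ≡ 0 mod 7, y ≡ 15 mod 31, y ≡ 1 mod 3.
M = 7 × 31 × 3 = 651. M₁ = 93, y₁ ≡ 4 mod 7. M₂ = 21, y₂ ≡ 3 mod 31. M₃ = 217, y₃ ≡ 1 mod 3. y = 0×93×4 + 15×21×3 + 1×217×1 ≡ 511 mod 651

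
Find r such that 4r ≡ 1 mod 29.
Since 29 is prime, by Fermat 4^(-1) ≡ 4^{27} ≡ 22 mod 29. Verify: 4 × 22 = 88 ≡ 1 mod 29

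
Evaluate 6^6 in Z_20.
By repeated squaring mod 20: 6^{1}≡6, 6^{2}≡16, 6^{4}≡16. Then 6^{6} = 6^{4+2} ≡ 16 × 16 ≡ 16 mod 20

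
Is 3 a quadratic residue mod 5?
By Euler's criterion: 3^{2} ≡ 4 mod 5. Since this equals -1 (≡ 4), 3 is not a QR.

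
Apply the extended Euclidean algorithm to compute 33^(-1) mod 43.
Extended GCD: 33(-13) + 43(10) = 1. So 33^(-1) ≡ -13 ≡ 30 mod 43. Verify: 33 × 30 = 990 ≡ 1 mod 43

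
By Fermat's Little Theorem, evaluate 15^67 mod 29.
By Fermat: 15^{28} ≡ 1 (mod 29). 67 = 2×28 + 11. So 15^{67} ≡ 15^{11} ≡ 21 (mod 29)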